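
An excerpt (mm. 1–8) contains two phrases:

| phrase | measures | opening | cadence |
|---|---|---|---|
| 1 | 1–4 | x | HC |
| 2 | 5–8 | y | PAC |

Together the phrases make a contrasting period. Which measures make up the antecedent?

The phrase ending with the weaker cadence (half cadence) is the antecedent; the one ending more conclusively (perfect authentic cadence) is the consequent. The antecedent is measures 1–4.

measures 1–4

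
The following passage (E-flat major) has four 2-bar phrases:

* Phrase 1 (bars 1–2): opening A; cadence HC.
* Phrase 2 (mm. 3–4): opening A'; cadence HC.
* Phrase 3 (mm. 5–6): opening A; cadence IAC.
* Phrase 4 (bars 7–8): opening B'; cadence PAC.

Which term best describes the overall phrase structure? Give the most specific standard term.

parallel double period

Four phrases in two halves: the first half (measures 1–4) ends with a half cadence, the second (bars 5-8) with a perfect authentic cadence — a large antecedent–consequent pair, i.e. a double period.
Phrase 3 begins with the same material as phrase 1, making it parallel.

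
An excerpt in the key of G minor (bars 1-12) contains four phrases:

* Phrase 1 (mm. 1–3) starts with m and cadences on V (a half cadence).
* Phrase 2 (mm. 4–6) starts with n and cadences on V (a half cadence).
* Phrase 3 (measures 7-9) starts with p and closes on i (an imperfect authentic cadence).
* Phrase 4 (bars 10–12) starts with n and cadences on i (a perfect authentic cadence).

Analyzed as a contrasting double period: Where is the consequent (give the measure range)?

measures 7–12

In a double period the four phrases pair into a large antecedent (phrases 1–2, ending half cadence) and a large consequent (phrases 3–4, ending perfect authentic cadence). The consequent spans mm. 7–12.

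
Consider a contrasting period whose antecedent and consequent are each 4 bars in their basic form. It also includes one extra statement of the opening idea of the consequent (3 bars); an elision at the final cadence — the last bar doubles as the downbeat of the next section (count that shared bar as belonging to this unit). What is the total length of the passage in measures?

Basic contrasting period: 4 + 4 = 8 bars.
8 (basic form) + 3 (extra statement) = 11.
The elision shares a bar with the next section but does not change this unit's count.

11 measures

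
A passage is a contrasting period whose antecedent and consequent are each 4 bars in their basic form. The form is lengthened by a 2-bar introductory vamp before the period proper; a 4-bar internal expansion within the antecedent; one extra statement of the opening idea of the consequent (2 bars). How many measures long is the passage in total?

16 measures

Basic contrasting period: 4 + 4 = 8 bars.
8 (basic form) + 2 (introduction) + 4 (internal expansion) + 2 (extra statement) = 16.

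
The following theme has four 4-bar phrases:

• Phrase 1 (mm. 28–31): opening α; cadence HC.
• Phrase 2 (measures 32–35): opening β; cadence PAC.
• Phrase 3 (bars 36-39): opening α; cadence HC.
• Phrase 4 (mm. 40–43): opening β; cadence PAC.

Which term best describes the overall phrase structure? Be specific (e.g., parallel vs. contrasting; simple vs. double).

repeated period

The cadence pattern HC–PAC–HC–PAC is weak–strong twice, and phrases 3–4 restate phrases 1–2: a period heard twice, not a double period (which would end weakly at phrase 2).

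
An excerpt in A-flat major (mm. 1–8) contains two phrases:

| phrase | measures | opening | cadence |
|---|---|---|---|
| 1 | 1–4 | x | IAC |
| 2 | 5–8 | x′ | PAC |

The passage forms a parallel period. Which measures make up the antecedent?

measures 1–4

The antecedent is the phrase ending with the weaker cadence (imperfect authentic cadence, phrase 1) and the consequent the one ending more conclusively (perfect authentic cadence, phrase 2); the antecedent is measures 1–4.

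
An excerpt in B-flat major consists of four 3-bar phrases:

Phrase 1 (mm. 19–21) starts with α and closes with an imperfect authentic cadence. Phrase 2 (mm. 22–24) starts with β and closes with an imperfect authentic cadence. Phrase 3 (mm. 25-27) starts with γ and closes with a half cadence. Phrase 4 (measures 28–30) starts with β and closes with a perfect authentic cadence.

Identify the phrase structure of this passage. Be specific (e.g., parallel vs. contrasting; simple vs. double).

contrasting double period

Four phrases in two halves: the first half (bars 19–24) ends with an imperfect authentic cadence, the second (bars 25-30) with a perfect authentic cadence — a large antecedent–consequent pair, i.e. a double period.
Phrase 3 begins with different material from phrase 1, making it contrasting.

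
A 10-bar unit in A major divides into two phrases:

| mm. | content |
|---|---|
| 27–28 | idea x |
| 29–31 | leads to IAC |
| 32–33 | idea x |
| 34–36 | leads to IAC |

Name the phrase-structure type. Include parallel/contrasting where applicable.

Both phrases have the same opening (x) and the same cadence (imperfect authentic cadence): the second is a restatement, not a consequent, so this is a repeated phrase rather than a period.

repeated phrase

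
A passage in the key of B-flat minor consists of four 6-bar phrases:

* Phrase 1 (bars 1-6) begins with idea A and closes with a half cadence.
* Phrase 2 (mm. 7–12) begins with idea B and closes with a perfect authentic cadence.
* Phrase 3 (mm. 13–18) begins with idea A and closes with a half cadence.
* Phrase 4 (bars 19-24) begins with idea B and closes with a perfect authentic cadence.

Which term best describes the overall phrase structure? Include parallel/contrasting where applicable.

The cadence pattern HC–PAC–HC–PAC is weak–strong twice, and phrases 3–4 restate phrases 1–2: a period heard twice, not a double period (which would end weakly at phrase 2).

repeated period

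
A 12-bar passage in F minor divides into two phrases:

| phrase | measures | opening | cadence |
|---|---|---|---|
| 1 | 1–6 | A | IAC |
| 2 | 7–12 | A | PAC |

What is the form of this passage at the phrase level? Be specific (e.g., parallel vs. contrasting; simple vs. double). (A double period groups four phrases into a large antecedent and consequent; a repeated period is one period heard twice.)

Phrase 1 ends with an imperfect authentic cadence (weaker) and phrase 2 with a perfect authentic cadence (stronger): antecedent + consequent = a period.
The two phrases open with the same material (A / A), so the period is parallel.

parallel period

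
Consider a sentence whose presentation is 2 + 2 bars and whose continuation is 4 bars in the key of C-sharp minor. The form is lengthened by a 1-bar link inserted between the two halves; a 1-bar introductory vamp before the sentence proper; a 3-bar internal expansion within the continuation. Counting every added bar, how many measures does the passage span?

13 measures

Basic sentence: 2 + 2 + 4 = 8 bars.
8 (basic form) + 1 (link) + 1 (introduction) + 3 (internal expansion) = 13.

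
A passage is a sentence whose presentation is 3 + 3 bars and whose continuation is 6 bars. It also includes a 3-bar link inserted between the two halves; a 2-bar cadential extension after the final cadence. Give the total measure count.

17 measures

Basic sentence: 3 + 3 + 6 = 12 bars.
12 (basic form) + 3 (link) + 2 (cadential extension) = 17.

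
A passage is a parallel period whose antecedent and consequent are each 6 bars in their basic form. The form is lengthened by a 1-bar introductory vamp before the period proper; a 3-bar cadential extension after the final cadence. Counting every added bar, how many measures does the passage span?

16 measures

Basic parallel period: 6 + 6 = 12 bars.
12 (basic form) + 1 (introduction) + 3 (cadential extension) = 16.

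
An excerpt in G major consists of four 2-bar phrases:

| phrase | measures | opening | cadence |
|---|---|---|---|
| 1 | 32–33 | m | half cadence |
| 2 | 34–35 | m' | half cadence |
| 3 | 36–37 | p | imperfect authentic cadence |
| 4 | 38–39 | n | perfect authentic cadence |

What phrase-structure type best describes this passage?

contrasting double period

Four phrases in two halves: the first half (measures 32–35) ends with a half cadence, the second (bars 36–39) with a perfect authentic cadence — a large antecedent–consequent pair, i.e. a double period.
Phrase 3 begins with different material from phrase 1, making it contrasting.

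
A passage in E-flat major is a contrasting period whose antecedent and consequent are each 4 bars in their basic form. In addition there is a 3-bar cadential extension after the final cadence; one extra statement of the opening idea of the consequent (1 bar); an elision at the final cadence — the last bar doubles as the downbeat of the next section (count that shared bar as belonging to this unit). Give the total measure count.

Basic contrasting period: 4 + 4 = 8 bars.
8 (basic form) + 3 (cadential extension) + 1 (extra statement) = 12.
The elision shares a bar with the next section but does not change this unit's count.

12 measures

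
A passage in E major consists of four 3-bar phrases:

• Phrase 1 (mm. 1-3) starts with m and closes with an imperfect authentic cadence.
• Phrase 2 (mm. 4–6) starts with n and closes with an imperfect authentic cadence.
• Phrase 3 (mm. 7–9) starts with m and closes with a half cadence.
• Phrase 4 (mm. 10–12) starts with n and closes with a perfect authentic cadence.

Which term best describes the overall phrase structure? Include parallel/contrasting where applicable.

parallel double period

Four phrases in two halves: the first half (mm. 1-6) ends with an imperfect authentic cadence, the second (mm. 7–12) with a perfect authentic cadence — a large antecedent–consequent pair, i.e. a double period.
Phrase 3 begins with the same material as phrase 1, making it parallel.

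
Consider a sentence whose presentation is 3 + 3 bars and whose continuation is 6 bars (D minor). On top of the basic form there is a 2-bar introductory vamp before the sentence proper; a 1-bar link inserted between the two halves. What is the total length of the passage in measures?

Basic sentence: 3 + 3 + 6 = 12 bars.
12 (basic form) + 2 (introduction) + 1 (link) = 15.

15 measures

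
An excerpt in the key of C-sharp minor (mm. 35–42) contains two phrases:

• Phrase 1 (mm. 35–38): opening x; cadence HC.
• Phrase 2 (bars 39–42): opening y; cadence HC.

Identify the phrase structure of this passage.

phrase group

The second phrase closes with a half cadence, which is not stronger than the first phrase's half cadence; without a weak→strong cadential pair there is no antecedent–consequent relationship, so this is a phrase group rather than a period.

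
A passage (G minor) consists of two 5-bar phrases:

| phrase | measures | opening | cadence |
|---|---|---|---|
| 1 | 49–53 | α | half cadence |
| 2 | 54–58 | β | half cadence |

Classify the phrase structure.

The second phrase closes with a half cadence, which is not stronger than the first phrase's half cadence; without a weak→strong cadential pair there is no antecedent–consequent relationship, so this is a phrase group rather than a period.

phrase group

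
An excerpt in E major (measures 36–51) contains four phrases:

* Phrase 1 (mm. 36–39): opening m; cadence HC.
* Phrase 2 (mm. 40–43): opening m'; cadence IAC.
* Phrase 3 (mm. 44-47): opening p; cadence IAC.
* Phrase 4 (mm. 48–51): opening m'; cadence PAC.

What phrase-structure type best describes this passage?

Four phrases in two halves: the first half (mm. 36–43) ends with an imperfect authentic cadence, the second (bars 44-51) with a perfect authentic cadence — a large antecedent–consequent pair, i.e. a double period.
Phrase 3 begins with different material from phrase 1, making it contrasting.

contrasting double period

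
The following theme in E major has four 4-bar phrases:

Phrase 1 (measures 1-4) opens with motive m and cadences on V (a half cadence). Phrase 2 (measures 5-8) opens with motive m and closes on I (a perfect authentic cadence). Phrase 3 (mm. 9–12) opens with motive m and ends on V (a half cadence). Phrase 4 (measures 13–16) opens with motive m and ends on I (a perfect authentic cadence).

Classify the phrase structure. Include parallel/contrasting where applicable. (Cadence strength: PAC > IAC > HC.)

repeated period

The cadence pattern HC–PAC–HC–PAC is weak–strong twice, and phrases 3–4 restate phrases 1–2: a period heard twice, not a double period (which would end weakly at phrase 2).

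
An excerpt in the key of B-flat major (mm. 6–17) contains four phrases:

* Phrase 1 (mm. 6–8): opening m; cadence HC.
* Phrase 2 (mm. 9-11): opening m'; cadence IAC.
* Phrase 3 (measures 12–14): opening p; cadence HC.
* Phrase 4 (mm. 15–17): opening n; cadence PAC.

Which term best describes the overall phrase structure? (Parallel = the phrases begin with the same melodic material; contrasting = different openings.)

Four phrases in two halves: the first half (measures 6-11) ends with an imperfect authentic cadence, the second (measures 12–17) with a perfect authentic cadence — a large antecedent–consequent pair, i.e. a double period.
Phrase 3 begins with different material from phrase 1, making it contrasting.

contrasting double period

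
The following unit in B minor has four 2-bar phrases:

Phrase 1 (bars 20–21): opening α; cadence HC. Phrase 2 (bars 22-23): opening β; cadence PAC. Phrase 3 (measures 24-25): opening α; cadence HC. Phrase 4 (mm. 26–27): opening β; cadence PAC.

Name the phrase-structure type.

repeated period

The cadence pattern HC–PAC–HC–PAC is weak–strong twice, and phrases 3–4 restate phrases 1–2: a period heard twice, not a double period (which would end weakly at phrase 2).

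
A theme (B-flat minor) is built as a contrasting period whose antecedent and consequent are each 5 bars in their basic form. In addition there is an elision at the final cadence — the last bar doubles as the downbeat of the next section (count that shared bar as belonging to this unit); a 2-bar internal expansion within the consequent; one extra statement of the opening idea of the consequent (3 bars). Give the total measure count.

15 measures

Basic contrasting period: 5 + 5 = 10 bars.
10 (basic form) + 2 (internal expansion) + 3 (extra statement) = 15.
The elision shares a bar with the next section but does not change this unit's count.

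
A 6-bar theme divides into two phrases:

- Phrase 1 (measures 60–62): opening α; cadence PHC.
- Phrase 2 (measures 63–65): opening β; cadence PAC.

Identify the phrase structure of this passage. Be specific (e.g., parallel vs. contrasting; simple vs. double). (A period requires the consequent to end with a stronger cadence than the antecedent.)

contrasting period

Phrase 1 ends with a Phrygian half cadence (weaker) and phrase 2 with a perfect authentic cadence (stronger): antecedent + consequent = a period.
The two phrases open with different material (α / β), so the period is contrasting.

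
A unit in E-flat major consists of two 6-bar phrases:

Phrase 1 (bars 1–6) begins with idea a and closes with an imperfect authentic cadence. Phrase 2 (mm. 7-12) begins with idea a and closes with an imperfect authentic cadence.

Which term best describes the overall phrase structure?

Both phrases have the same opening (a) and the same cadence (imperfect authentic cadence): the second is a restatement, not a consequent, so this is a repeated phrase rather than a period.

repeated phrase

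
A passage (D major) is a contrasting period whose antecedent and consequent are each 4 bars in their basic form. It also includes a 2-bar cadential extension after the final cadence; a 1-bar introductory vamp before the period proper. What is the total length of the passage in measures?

11 measures

Basic contrasting period: 4 + 4 = 8 bars.
8 (basic form) + 2 (cadential extension) + 1 (introduction) = 11.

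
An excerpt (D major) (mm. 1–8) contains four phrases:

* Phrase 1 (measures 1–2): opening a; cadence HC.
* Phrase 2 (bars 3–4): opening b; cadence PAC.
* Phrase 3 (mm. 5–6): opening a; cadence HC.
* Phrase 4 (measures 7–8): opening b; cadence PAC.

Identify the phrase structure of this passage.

repeated period

The cadence pattern HC–PAC–HC–PAC is weak–strong twice, and phrases 3–4 restate phrases 1–2: a period heard twice, not a double period (which would end weakly at phrase 2).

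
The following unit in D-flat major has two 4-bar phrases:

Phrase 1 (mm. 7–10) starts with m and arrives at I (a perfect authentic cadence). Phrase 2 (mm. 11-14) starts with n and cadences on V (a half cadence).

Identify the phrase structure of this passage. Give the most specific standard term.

phrase group

The second phrase closes with a half cadence, which is not stronger than the first phrase's perfect authentic cadence; without a weak→strong cadential pair there is no antecedent–consequent relationship, so this is a phrase group rather than a period.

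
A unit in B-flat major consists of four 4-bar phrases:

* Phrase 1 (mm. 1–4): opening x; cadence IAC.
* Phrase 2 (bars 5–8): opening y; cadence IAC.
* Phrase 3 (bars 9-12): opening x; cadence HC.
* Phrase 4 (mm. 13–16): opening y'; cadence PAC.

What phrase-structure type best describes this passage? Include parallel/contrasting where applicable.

Four phrases in two halves: the first half (bars 1–8) ends with an imperfect authentic cadence, the second (bars 9–16) with a perfect authentic cadence — a large antecedent–consequent pair, i.e. a double period.
Phrase 3 begins with the same material as phrase 1, making it parallel.

parallel double period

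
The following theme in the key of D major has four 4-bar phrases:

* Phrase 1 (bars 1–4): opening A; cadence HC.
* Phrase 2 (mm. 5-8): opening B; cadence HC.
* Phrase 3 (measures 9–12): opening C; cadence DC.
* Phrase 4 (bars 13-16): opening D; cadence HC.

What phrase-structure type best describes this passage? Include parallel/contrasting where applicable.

Phrase 4 ends with a half cadence, no stronger than phrase 2's half cadence, so the four phrases do not form a double period; nor do phrases 3–4 duplicate 1–2, so it is not a repeated period. With no phrase reaching a conclusive cadence, the passage is a phrase group.

phrase group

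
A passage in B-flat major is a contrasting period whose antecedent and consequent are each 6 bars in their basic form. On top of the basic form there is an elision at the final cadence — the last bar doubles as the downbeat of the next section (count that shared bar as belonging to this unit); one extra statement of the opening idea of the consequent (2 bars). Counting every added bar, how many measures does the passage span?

14 measures

Basic contrasting period: 6 + 6 = 12 bars.
12 (basic form) + 2 (extra statement) = 14.
The elision shares a bar with the next section but does not change this unit's count.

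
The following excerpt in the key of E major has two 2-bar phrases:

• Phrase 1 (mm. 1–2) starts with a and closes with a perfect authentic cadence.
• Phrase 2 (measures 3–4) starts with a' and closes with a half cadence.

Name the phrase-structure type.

The second phrase closes with a half cadence, which is not stronger than the first phrase's perfect authentic cadence; without a weak→strong cadential pair there is no antecedent–consequent relationship, so this is a phrase group rather than a period.

phrase group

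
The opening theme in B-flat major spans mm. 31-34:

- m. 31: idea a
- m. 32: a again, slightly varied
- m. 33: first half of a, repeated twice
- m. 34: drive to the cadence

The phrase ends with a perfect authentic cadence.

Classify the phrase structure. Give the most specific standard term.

sentence

Basic idea (m. 31) + its repetition (m. 32) form the presentation; fragmentation and cadence (bars 33–34) form the continuation — the 4-bar whole is a sentence.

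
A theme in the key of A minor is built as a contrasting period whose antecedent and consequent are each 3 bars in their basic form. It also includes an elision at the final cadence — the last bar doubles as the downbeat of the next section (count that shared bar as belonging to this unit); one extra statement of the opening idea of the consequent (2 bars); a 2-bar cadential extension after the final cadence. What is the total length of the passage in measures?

10 measures

Basic contrasting period: 3 + 3 = 6 bars.
6 (basic form) + 2 (extra statement) + 2 (cadential extension) = 10.
The elision shares a bar with the next section but does not change this unit's count.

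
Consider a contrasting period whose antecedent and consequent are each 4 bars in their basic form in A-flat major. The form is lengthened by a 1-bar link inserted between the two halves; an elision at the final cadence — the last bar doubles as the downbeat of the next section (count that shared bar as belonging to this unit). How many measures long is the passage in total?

9 measures

Basic contrasting period: 4 + 4 = 8 bars.
8 (basic form) + 1 (link) = 9.
The elision shares a bar with the next section but does not change this unit's count.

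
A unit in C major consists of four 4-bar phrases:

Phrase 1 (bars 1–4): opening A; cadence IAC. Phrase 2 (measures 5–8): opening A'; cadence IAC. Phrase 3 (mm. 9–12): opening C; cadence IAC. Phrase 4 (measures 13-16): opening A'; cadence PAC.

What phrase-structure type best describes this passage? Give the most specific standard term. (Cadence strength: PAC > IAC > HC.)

Four phrases in two halves: the first half (mm. 1–8) ends with an imperfect authentic cadence, the second (measures 9–16) with a perfect authentic cadence — a large antecedent–consequent pair, i.e. a double period.
Phrase 3 begins with different material from phrase 1, making it contrasting.

contrasting double period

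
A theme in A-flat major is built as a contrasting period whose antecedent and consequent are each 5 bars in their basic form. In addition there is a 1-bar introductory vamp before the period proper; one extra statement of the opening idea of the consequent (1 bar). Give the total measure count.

12 measures

Basic contrasting period: 5 + 5 = 10 bars.
10 (basic form) + 1 (introduction) + 1 (extra statement) = 12.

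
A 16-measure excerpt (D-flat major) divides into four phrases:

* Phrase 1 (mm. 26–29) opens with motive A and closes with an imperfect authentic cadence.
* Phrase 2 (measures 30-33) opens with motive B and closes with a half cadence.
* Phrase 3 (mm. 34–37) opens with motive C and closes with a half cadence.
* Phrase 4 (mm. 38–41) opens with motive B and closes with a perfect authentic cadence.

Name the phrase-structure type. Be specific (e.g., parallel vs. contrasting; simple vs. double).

Four phrases in two halves: the first half (mm. 26–33) ends with a half cadence, the second (bars 34-41) with a perfect authentic cadence — a large antecedent–consequent pair, i.e. a double period.
Phrase 3 begins with different material from phrase 1, making it contrasting.

contrasting double period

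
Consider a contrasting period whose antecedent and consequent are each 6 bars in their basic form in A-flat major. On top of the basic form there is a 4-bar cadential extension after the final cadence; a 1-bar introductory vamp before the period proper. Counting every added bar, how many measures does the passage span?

17 measures

Basic contrasting period: 6 + 6 = 12 bars.
12 (basic form) + 4 (cadential extension) + 1 (introduction) = 17.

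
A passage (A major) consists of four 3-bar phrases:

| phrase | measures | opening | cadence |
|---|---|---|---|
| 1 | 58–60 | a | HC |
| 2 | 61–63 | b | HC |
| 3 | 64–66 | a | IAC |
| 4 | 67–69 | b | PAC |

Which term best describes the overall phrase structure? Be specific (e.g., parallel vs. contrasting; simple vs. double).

Four phrases in two halves: the first half (mm. 58–63) ends with a half cadence, the second (measures 64–69) with a perfect authentic cadence — a large antecedent–consequent pair, i.e. a double period.
Phrase 3 begins with the same material as phrase 1, making it parallel.

parallel double period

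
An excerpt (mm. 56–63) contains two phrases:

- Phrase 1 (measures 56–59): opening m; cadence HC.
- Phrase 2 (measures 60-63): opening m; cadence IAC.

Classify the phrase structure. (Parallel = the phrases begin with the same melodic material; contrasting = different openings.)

Phrase 1 ends with a half cadence (weaker) and phrase 2 with an imperfect authentic cadence (stronger): antecedent + consequent = a period.
The two phrases open with the same material (m / m), so the period is parallel.

parallel period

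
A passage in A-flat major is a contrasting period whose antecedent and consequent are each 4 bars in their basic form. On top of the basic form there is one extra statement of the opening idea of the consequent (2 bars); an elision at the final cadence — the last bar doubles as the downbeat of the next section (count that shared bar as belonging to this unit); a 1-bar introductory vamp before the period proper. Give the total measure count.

11 measures

Basic contrasting period: 4 + 4 = 8 bars.
8 (basic form) + 2 (extra statement) + 1 (introduction) = 11.
The elision shares a bar with the next section but does not change this unit's count.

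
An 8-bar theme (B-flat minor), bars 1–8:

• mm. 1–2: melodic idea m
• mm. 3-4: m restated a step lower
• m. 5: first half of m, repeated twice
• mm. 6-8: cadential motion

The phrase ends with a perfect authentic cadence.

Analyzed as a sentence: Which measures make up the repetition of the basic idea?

measures 3–4

The presentation of a sentence is the basic idea (mm. 1–2) plus its repetition (bars 3–4); the repetition of the basic idea is therefore mm. 3–4.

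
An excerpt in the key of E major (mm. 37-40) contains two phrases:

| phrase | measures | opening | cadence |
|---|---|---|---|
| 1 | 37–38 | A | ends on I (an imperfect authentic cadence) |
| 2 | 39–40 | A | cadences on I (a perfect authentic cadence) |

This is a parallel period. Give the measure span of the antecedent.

The phrase ending with the weaker cadence (imperfect authentic cadence) is the antecedent; the one ending more conclusively (perfect authentic cadence) is the consequent. The antecedent is measures 37–38.

measures 37–38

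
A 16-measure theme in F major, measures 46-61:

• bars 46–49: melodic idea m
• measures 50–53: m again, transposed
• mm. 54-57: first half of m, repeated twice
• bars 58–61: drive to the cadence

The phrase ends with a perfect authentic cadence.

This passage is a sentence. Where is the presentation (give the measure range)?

The presentation of a sentence is the basic idea (mm. 46–49) plus its repetition (bars 50-53); the presentation is therefore mm. 46–53.

measures 46–53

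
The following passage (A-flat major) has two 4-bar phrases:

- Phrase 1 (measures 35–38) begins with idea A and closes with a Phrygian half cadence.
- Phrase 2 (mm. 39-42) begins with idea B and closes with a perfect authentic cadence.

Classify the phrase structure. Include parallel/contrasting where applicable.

contrasting period

Phrase 1 ends with a Phrygian half cadence (weaker) and phrase 2 with a perfect authentic cadence (stronger): antecedent + consequent = a period.
The two phrases open with different material (A / B), so the period is contrasting.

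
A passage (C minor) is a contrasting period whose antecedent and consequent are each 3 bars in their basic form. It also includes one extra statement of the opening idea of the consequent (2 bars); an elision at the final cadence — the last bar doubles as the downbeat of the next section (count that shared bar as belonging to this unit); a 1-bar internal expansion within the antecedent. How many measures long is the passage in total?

Basic contrasting period: 3 + 3 = 6 bars.
6 (basic form) + 2 (extra statement) + 1 (internal expansion) = 9.
The elision shares a bar with the next section but does not change this unit's count.

9 measures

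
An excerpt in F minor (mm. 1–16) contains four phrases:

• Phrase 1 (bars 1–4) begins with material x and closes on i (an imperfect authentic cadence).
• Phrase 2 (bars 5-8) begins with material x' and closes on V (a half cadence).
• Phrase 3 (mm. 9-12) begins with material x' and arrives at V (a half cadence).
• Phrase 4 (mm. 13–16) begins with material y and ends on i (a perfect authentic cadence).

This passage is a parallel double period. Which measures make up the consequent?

In a double period the four phrases pair into a large antecedent (phrases 1–2, ending half cadence) and a large consequent (phrases 3–4, ending perfect authentic cadence). The consequent spans measures 9–16.

measures 9–16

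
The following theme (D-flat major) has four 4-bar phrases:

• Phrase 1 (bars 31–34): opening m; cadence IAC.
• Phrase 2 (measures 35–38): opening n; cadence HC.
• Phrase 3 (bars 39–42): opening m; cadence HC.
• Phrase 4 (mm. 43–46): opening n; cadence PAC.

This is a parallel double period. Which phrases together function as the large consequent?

phrases 3 and 4

In a double period the first pair of phrases (ending half cadence) is the large antecedent and the second pair (ending perfect authentic cadence) is the large consequent; the consequent is phrases 3 and 4.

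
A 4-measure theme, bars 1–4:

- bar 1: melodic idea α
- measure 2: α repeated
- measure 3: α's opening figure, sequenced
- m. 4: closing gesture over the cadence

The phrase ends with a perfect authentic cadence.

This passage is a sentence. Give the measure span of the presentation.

measures 1–2

The presentation of a sentence is the basic idea (m. 1) plus its repetition (m. 2); the presentation is therefore measures 1-2.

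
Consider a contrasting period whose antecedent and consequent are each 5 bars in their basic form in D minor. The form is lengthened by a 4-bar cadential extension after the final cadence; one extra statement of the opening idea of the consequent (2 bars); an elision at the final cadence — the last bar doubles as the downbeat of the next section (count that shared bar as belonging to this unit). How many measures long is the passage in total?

16 measures

Basic contrasting period: 5 + 5 = 10 bars.
10 (basic form) + 4 (cadential extension) + 2 (extra statement) = 16.
The elision shares a bar with the next section but does not change this unit's count.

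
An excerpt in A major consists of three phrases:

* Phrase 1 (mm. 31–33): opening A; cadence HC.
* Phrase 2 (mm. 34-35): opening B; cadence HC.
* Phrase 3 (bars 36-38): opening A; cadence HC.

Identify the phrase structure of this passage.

phrase group

The final phrase closes with a half cadence, which is not stronger than the preceding half cadence; the 3 phrases lack an overall antecedent–consequent design and so form a phrase group.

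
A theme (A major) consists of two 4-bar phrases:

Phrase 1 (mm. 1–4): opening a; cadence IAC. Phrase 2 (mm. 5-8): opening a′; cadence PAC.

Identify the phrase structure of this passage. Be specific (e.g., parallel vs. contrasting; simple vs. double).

Phrase 1 ends with an imperfect authentic cadence (weaker) and phrase 2 with a perfect authentic cadence (stronger): antecedent + consequent = a period.
The two phrases open with the same material (a / a′), so the period is parallel.

parallel period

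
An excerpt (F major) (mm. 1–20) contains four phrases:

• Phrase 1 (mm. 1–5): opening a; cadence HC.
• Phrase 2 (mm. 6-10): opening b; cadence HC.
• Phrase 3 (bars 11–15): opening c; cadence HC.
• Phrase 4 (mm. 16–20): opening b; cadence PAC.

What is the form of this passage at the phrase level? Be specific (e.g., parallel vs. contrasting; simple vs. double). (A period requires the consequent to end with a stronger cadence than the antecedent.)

contrasting double period

Four phrases in two halves: the first half (mm. 1–10) ends with a half cadence, the second (measures 11–20) with a perfect authentic cadence — a large antecedent–consequent pair, i.e. a double period.
Phrase 3 begins with different material from phrase 1, making it contrasting.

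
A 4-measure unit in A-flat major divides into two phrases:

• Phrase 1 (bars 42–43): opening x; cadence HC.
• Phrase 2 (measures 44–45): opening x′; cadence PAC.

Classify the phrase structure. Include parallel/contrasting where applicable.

parallel period

Phrase 1 ends with a half cadence (weaker) and phrase 2 with a perfect authentic cadence (stronger): antecedent + consequent = a period.
The two phrases open with the same material (x / x′), so the period is parallel.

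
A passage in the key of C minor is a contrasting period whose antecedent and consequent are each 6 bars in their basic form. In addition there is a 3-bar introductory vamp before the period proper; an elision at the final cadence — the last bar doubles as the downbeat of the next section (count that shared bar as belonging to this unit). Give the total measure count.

15 measures

Basic contrasting period: 6 + 6 = 12 bars.
12 (basic form) + 3 (introduction) = 15.
The elision shares a bar with the next section but does not change this unit's count.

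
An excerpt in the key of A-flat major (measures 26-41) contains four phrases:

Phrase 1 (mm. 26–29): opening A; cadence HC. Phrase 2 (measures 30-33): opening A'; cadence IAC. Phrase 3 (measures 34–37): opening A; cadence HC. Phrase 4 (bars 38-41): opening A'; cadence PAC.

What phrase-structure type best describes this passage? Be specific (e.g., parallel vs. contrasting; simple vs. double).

Four phrases in two halves: the first half (mm. 26–33) ends with an imperfect authentic cadence, the second (mm. 34–41) with a perfect authentic cadence — a large antecedent–consequent pair, i.e. a double period.
Phrase 3 begins with the same material as phrase 1, making it parallel.

parallel double period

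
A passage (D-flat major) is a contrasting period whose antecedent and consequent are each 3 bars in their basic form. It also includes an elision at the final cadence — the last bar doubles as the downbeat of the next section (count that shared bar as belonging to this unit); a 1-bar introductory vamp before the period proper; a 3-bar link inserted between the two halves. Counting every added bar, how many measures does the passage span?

10 measures

Basic contrasting period: 3 + 3 = 6 bars.
6 (basic form) + 1 (introduction) + 3 (link) = 10.
The elision shares a bar with the next section but does not change this unit's count.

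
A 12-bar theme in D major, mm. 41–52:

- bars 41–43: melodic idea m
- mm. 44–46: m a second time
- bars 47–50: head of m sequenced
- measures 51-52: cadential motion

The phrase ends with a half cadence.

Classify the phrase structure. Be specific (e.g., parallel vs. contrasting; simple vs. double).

Basic idea (mm. 41–43) + its repetition (measures 44–46) form the presentation; fragmentation and cadence (bars 47-52) form the continuation — the 12-bar whole is a sentence.

sentence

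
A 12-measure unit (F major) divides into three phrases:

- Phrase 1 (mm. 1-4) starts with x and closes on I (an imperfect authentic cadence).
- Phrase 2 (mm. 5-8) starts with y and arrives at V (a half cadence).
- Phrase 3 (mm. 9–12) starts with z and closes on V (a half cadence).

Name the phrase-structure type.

The final phrase closes with a half cadence, which is not stronger than the preceding half cadence; the 3 phrases lack an overall antecedent–consequent design and so form a phrase group.

phrase group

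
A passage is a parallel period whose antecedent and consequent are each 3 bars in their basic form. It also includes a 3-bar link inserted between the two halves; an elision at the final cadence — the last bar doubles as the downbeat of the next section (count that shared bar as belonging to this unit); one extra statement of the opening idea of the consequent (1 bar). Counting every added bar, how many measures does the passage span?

Basic parallel period: 3 + 3 = 6 bars.
6 (basic form) + 3 (link) + 1 (extra statement) = 10.
The elision shares a bar with the next section but does not change this unit's count.

10 measures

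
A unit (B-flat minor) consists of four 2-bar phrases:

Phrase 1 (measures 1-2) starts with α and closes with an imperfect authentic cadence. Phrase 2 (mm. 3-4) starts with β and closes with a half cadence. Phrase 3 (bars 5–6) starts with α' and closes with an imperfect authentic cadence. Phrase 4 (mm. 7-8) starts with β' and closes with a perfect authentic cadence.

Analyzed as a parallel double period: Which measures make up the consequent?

measures 5–8

In a double period the four phrases pair into a large antecedent (phrases 1–2, ending half cadence) and a large consequent (phrases 3–4, ending perfect authentic cadence). The consequent spans mm. 5–8.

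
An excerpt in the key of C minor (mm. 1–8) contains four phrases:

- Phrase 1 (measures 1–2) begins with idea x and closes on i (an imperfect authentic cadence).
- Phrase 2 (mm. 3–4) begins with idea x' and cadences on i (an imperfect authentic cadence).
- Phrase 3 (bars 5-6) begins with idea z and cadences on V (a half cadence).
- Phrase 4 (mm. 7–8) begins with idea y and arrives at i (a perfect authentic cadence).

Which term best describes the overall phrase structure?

contrasting double period

Four phrases in two halves: the first half (mm. 1–4) ends with an imperfect authentic cadence, the second (measures 5-8) with a perfect authentic cadence — a large antecedent–consequent pair, i.e. a double period.
Phrase 3 begins with different material from phrase 1, making it contrasting.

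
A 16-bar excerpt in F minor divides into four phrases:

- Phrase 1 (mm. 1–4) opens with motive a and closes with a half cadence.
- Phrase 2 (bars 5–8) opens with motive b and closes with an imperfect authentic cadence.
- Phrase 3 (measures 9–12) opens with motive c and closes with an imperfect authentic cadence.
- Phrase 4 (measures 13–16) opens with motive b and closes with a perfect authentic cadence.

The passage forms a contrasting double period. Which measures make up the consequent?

In a double period the first pair of phrases (ending imperfect authentic cadence) is the large antecedent and the second pair (ending perfect authentic cadence) is the large consequent; the consequent is measures 9–16.

measures 9–16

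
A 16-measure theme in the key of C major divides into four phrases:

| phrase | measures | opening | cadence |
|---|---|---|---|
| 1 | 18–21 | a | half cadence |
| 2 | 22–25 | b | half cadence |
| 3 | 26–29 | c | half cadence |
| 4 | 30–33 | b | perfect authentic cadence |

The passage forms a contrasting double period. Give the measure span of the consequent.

measures 26–33

In a double period the first pair of phrases (ending half cadence) is the large antecedent and the second pair (ending perfect authentic cadence) is the large consequent; the consequent is measures 26–33.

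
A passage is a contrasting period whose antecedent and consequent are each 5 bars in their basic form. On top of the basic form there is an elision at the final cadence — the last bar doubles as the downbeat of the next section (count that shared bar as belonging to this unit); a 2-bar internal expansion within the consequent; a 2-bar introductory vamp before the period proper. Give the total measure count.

14 measures

Basic contrasting period: 5 + 5 = 10 bars.
10 (basic form) + 2 (internal expansion) + 2 (introduction) = 14.
The elision shares a bar with the next section but does not change this unit's count.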